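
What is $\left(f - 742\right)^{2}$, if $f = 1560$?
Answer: $669124$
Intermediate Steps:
$\left(f - 742\right)^{2} = \left(1560 - 742\right)^{2} = 818^{2} = 669124$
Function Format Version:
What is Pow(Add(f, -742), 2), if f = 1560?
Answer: 669124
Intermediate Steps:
Pow(Add(f, -742), 2) = Pow(Add(1560, -742), 2) = Pow(818, 2) = 669124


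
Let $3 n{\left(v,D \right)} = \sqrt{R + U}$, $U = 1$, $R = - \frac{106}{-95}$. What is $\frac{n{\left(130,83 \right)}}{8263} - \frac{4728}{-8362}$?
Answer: $\frac{2364}{4181} + \frac{\sqrt{19095}}{2354955} \approx 0.56547$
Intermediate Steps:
$R = \frac{106}{95}$ ($R = \left(-106\right) \left(- \frac{1}{95}\right) = \frac{106}{95} \approx 1.1158$)
$n{\left(v,D \right)} = \frac{\sqrt{19095}}{285}$ ($n{\left(v,D \right)} = \frac{\sqrt{\frac{106}{95} + 1}}{3} = \frac{\sqrt{\frac{201}{95}}}{3} = \frac{\frac{1}{95} \sqrt{19095}}{3} = \frac{\sqrt{19095}}{285}$)
$\frac{n{\left(130,83 \right)}}{8263} - \frac{4728}{-8362} = \frac{\frac{1}{285} \sqrt{19095}}{8263} - \frac{4728}{-8362} = \frac{\sqrt{19095}}{285} \cdot \frac{1}{8263} - - \frac{2364}{4181} = \frac{\sqrt{19095}}{2354955} + \frac{2364}{4181} = \frac{2364}{4181} + \frac{\sqrt{19095}}{2354955}$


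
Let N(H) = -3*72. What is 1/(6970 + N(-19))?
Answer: 1/6754 ≈ 0.00014806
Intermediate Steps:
N(H) = -216
1/(6970 + N(-19)) = 1/(6970 - 216) = 1/6754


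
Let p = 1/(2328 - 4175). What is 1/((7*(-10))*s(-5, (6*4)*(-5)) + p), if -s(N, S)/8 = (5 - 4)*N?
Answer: -1847/5171601 ≈ -0.00035714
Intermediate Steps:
p = -1/1847 (p = 1/(-1847) = -1/1847 ≈ -0.00054142)
s(N, S) = -8*N (s(N, S) = -8*(5 - 4)*N = -8*N)
1/((7*(-10))*s(-5, (6*4)*(-5)) + p) = 1/((7*(-10))*(-8*(-5)) - 1/1847) = 1/(-70*40 - 1/1847) = 1/(-2800 - 1/1847) = 1/(-5171601/1847) = -1847/5171601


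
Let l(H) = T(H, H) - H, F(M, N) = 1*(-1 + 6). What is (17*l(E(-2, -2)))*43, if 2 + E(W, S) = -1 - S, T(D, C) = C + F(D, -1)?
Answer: 3655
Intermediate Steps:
F(M, N) = 5 (F(M, N) = 1*5 = 5)
T(D, C) = 5 + C (T(D, C) = C + 5 = 5 + C)
E(W, S) = -3 - S (E(W, S) = -2 + (-1 - S) = -3 - S)
l(H) = 5 (l(H) = (5 + H) - H = 5)
(17*l(E(-2, -2)))*43 = (17*5)*43 = 85*43 = 3655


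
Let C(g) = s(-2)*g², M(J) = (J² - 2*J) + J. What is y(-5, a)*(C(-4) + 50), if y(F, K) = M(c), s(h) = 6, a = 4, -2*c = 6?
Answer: 1752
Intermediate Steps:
c = -3 (c = -½*6 = -3)
M(J) = J² - J
C(g) = 6*g²
y(F, K) = 12 (y(F, K) = -3*(-1 - 3) = -3*(-4) = 12)
y(-5, a)*(C(-4) + 50) = 12*(6*(-4)² + 50) = 12*(6*16 + 50) = 12*(96 + 50) = 12*146 = 1752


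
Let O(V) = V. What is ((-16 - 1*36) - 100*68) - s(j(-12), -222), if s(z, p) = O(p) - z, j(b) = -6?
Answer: -6636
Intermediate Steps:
s(z, p) = p - z
((-16 - 1*36) - 100*68) - s(j(-12), -222) = ((-16 - 1*36) - 100*68) - (-222 - 1*(-6)) = ((-16 - 36) - 6800) - (-222 + 6) = (-52 - 6800) - 1*(-216) = -6852 + 216 = -6636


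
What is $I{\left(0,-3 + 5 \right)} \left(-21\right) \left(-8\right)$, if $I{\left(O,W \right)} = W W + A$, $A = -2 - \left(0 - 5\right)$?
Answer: $1176$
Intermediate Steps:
$A = 3$ ($A = -2 - -5 = -2 + 5 = 3$)
$I{\left(O,W \right)} = 3 + W^{2}$ ($I{\left(O,W \right)} = W W + 3 = W^{2} + 3 = 3 + W^{2}$)
$I{\left(0,-3 + 5 \right)} \left(-21\right) \left(-8\right) = \left(3 + \left(-3 + 5\right)^{2}\right) \left(-21\right) \left(-8\right) = \left(3 + 2^{2}\right) \left(-21\right) \left(-8\right) = \left(3 + 4\right) \left(-21\right) \left(-8\right) = 7 \left(-21\right) \left(-8\right) = \left(-147\right) \left(-8\right) = 1176$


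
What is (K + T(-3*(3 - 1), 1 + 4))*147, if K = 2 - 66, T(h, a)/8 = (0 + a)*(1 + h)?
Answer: -38808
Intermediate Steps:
T(h, a) = 8*a*(1 + h) (T(h, a) = 8*((0 + a)*(1 + h)) = 8*(a*(1 + h)) = 8*a*(1 + h))
K = -64
(K + T(-3*(3 - 1), 1 + 4))*147 = (-64 + 8*(1 + 4)*(1 - 3*(3 - 1)))*147 = (-64 + 8*5*(1 - 3*2))*147 = (-64 + 8*5*(1 - 6))*147 = (-64 + 8*5*(-5))*147 = (-64 - 200)*147 = -264*147 = -38808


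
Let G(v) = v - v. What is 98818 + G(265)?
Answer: 98818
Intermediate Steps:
G(v) = 0
98818 + G(265) = 98818 + 0 = 98818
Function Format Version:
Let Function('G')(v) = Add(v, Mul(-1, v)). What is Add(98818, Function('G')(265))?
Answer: 98818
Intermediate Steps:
Function('G')(v) = 0
Add(98818, Function('G')(265)) = Add(98818, 0) = 98818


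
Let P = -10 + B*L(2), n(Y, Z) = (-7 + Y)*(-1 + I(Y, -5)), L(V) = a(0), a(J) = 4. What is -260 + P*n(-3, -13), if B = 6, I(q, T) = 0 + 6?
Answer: -960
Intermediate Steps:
I(q, T) = 6
L(V) = 4
n(Y, Z) = -35 + 5*Y (n(Y, Z) = (-7 + Y)*(-1 + 6) = (-7 + Y)*5 = -35 + 5*Y)
P = 14 (P = -10 + 6*4 = -10 + 24 = 14)
-260 + P*n(-3, -13) = -260 + 14*(-35 + 5*(-3)) = -260 + 14*(-35 - 15) = -260 + 14*(-50) = -260 - 700 = -960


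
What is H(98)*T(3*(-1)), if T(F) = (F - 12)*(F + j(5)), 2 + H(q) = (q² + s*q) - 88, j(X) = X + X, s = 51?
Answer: -1523760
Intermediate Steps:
j(X) = 2*X
H(q) = -90 + q² + 51*q (H(q) = -2 + ((q² + 51*q) - 88) = -2 + (-88 + q² + 51*q) = -90 + q² + 51*q)
T(F) = (-12 + F)*(10 + F) (T(F) = (F - 12)*(F + 2*5) = (-12 + F)*(F + 10) = (-12 + F)*(10 + F))
H(98)*T(3*(-1)) = (-90 + 98² + 51*98)*(-120 + (3*(-1))² - 6*(-1)) = (-90 + 9604 + 4998)*(-120 + (-3)² - 2*(-3)) = 14512*(-120 + 9 + 6) = 14512*(-105) = -1523760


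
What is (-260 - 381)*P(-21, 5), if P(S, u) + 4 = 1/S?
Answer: 54485/21 ≈ 2594.5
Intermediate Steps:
P(S, u) = -4 + 1/S
(-260 - 381)*P(-21, 5) = (-260 - 381)*(-4 + 1/(-21)) = -641*(-4 - 1/21) = -641*(-85/21) = 54485/21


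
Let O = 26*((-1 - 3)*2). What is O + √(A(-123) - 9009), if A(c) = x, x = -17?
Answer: -208 + I*√9026 ≈ -208.0 + 95.005*I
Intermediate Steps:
A(c) = -17
O = -208 (O = 26*(-4*2) = 26*(-8) = -208)
O + √(A(-123) - 9009) = -208 + √(-17 - 9009) = -208 + √(-9026) = -208 + I*√9026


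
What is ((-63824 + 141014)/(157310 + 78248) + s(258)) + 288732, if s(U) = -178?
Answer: 33985640161/117779 ≈ 2.8855e+5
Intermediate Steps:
((-63824 + 141014)/(157310 + 78248) + s(258)) + 288732 = ((-63824 + 141014)/(157310 + 78248) - 178) + 288732 = (77190/235558 - 178) + 288732 = (77190*(1/235558) - 178) + 288732 = (38595/117779 - 178) + 288732 = -20926067/117779 + 288732 = 33985640161/117779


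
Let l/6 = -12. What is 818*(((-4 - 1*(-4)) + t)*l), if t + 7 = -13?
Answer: 1177920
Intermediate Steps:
t = -20 (t = -7 - 13 = -20)
l = -72 (l = 6*(-12) = -72)
818*(((-4 - 1*(-4)) + t)*l) = 818*(((-4 - 1*(-4)) - 20)*(-72)) = 818*(((-4 + 4) - 20)*(-72)) = 818*((0 - 20)*(-72)) = 818*(-20*(-72)) = 818*1440 = 1177920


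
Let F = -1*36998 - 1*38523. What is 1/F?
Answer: -1/75521 ≈ -1.3241e-5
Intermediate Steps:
F = -75521 (F = -36998 - 38523 = -75521)
1/F = 1/(-75521) = -1/75521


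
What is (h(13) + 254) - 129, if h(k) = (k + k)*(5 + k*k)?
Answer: 4649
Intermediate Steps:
h(k) = 2*k*(5 + k²) (h(k) = (2*k)*(5 + k²) = 2*k*(5 + k²))
(h(13) + 254) - 129 = (2*13*(5 + 13²) + 254) - 129 = (2*13*(5 + 169) + 254) - 129 = (2*13*174 + 254) - 129 = (4524 + 254) - 129 = 4778 - 129 = 4649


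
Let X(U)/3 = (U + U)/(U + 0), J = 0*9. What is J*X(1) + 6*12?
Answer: 72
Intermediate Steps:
J = 0
X(U) = 6 (X(U) = 3*((U + U)/(U + 0)) = 3*((2*U)/U) = 3*2 = 6)
J*X(1) + 6*12 = 0*6 + 6*12 = 0 + 72 = 72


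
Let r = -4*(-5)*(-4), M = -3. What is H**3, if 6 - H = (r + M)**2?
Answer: -326086867387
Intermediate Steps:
r = -80 (r = 20*(-4) = -80)
H = -6883 (H = 6 - (-80 - 3)**2 = 6 - 1*(-83)**2 = 6 - 1*6889 = 6 - 6889 = -6883)
H**3 = (-6883)**3 = -326086867387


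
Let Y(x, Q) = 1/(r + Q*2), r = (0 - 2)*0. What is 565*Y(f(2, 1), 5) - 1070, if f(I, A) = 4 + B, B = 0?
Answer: -2027/2 ≈ -1013.5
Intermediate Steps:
f(I, A) = 4 (f(I, A) = 4 + 0 = 4)
r = 0 (r = -2*0 = 0)
Y(x, Q) = 1/(2*Q) (Y(x, Q) = 1/(0 + Q*2) = 1/(0 + 2*Q) = 1/(2*Q))
565*Y(f(2, 1), 5) - 1070 = 565*((½)/5) - 1070 = 565*((½)*(⅕)) - 1070 = 565*(⅒) - 1070 = 113/2 - 1070 = -2027/2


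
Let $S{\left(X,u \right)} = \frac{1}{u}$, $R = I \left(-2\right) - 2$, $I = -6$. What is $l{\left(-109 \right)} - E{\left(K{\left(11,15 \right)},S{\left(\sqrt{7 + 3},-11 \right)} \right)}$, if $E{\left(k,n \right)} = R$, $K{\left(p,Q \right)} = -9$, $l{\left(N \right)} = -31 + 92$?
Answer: $51$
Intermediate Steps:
$l{\left(N \right)} = 61$
$R = 10$ ($R = \left(-6\right) \left(-2\right) - 2 = 12 - 2 = 10$)
$E{\left(k,n \right)} = 10$
$l{\left(-109 \right)} - E{\left(K{\left(11,15 \right)},S{\left(\sqrt{7 + 3},-11 \right)} \right)} = 61 - 10 = 51$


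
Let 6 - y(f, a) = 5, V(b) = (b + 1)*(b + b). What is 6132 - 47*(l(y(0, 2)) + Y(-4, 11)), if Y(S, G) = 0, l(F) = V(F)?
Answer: 5944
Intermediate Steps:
V(b) = 2*b*(1 + b) (V(b) = (1 + b)*(2*b) = 2*b*(1 + b))
y(f, a) = 1 (y(f, a) = 6 - 1*5 = 6 - 5 = 1)
l(F) = 2*F*(1 + F)
6132 - 47*(l(y(0, 2)) + Y(-4, 11)) = 6132 - 47*(2*1*(1 + 1) + 0) = 6132 - 47*(2*1*2 + 0) = 6132 - 47*(4 + 0) = 6132 - 47*4 = 6132 - 1*188 = 6132 - 188 = 5944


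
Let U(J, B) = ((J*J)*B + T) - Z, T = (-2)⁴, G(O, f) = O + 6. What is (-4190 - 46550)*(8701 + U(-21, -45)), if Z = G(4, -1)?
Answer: 565142120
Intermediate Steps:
G(O, f) = 6 + O
Z = 10 (Z = 6 + 4 = 10)
T = 16
U(J, B) = 6 + B*J² (U(J, B) = ((J*J)*B + 16) - 1*10 = (J²*B + 16) - 10 = (B*J² + 16) - 10 = (16 + B*J²) - 10 = 6 + B*J²)
(-4190 - 46550)*(8701 + U(-21, -45)) = (-4190 - 46550)*(8701 + (6 - 45*(-21)²)) = -50740*(8701 + (6 - 45*441)) = -50740*(8701 + (6 - 19845)) = -50740*(8701 - 19839) = -50740*(-11138) = 565142120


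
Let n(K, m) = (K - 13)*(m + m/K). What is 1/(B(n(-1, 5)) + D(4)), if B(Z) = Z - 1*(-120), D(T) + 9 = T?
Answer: 1/115 ≈ 0.0086956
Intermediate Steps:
n(K, m) = (-13 + K)*(m + m/K)
D(T) = -9 + T
B(Z) = 120 + Z (B(Z) = Z + 120 = 120 + Z)
1/(B(n(-1, 5)) + D(4)) = 1/((120 + 5*(-13 - (-12 - 1))/(-1)) + (-9 + 4)) = 1/((120 + 5*(-1)*(-13 - 1*(-13))) - 5) = 1/((120 + 5*(-1)*(-13 + 13)) - 5) = 1/((120 + 5*(-1)*0) - 5) = 1/((120 + 0) - 5) = 1/(120 - 5) = 1/115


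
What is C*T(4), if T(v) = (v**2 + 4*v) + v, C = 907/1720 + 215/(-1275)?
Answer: 18879/1462 ≈ 12.913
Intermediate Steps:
C = 6293/17544 (C = 907*(1/1720) + 215*(-1/1275) = 907/1720 - 43/255 = 6293/17544 ≈ 0.35870)
T(v) = v**2 + 5*v
C*T(4) = 6293*(4*(5 + 4))/17544 = 6293*(4*9)/17544 = (6293/17544)*36 = 18879/1462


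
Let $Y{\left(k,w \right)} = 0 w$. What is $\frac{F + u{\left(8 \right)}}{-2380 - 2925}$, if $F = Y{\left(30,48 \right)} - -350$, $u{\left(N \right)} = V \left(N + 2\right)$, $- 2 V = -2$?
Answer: $- \frac{72}{1061} \approx -0.06786$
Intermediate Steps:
$V = 1$ ($V = \left(- \frac{1}{2}\right) \left(-2\right) = 1$)
$Y{\left(k,w \right)} = 0$
$u{\left(N \right)} = 2 + N$ ($u{\left(N \right)} = 1 \left(N + 2\right) = 1 \left(2 + N\right) = 2 + N$)
$F = 350$ ($F = 0 - -350 = 0 + 350 = 350$)
$\frac{F + u{\left(8 \right)}}{-2380 - 2925} = \frac{350 + \left(2 + 8\right)}{-2380 - 2925} = \frac{350 + 10}{-5305} = 360 \left(- \frac{1}{5305}\right) = - \frac{72}{1061}$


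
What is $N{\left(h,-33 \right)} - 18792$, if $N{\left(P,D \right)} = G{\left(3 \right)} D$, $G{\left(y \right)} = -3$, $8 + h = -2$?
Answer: $-18693$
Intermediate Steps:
$h = -10$ ($h = -8 - 2 = -10$)
$N{\left(P,D \right)} = - 3 D$
$N{\left(h,-33 \right)} - 18792 = \left(-3\right) \left(-33\right) - 18792 = 99 - 18792 = -18693$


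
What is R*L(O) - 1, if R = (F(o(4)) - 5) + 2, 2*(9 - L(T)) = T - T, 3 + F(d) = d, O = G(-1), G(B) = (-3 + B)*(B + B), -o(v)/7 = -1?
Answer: 8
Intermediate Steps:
o(v) = 7 (o(v) = -7*(-1) = 7)
G(B) = 2*B*(-3 + B) (G(B) = (-3 + B)*(2*B) = 2*B*(-3 + B))
O = 8 (O = 2*(-1)*(-3 - 1) = 2*(-1)*(-4) = 8)
F(d) = -3 + d
L(T) = 9 (L(T) = 9 - (T - T)/2 = 9 - ½*0 = 9 + 0 = 9)
R = 1 (R = ((-3 + 7) - 5) + 2 = (4 - 5) + 2 = -1 + 2 = 1)
R*L(O) - 1 = 1*9 - 1 = 9 - 1 = 8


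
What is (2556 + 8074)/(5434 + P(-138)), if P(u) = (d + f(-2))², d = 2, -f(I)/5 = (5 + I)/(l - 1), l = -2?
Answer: 10630/5483 ≈ 1.9387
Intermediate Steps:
f(I) = 25/3 + 5*I/3 (f(I) = -5*(5 + I)/(-2 - 1) = -5*(5 + I)/(-3) = -5*(5 + I)*(-1)/3 = -5*(-5/3 - I/3) = 25/3 + 5*I/3)
P(u) = 49 (P(u) = (2 + (25/3 + (5/3)*(-2)))² = (2 + (25/3 - 10/3))² = (2 + 5)² = 7² = 49)
(2556 + 8074)/(5434 + P(-138)) = (2556 + 8074)/(5434 + 49) = 10630/5483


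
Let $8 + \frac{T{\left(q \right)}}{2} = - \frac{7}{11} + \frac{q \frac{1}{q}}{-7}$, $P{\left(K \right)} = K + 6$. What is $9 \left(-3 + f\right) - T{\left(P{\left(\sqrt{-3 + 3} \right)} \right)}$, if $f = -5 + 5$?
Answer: $- \frac{727}{77} \approx -9.4416$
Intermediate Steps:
$f = 0$
$P{\left(K \right)} = 6 + K$
$T{\left(q \right)} = - \frac{1352}{77}$ ($T{\left(q \right)} = -16 + 2 \left(- \frac{7}{11} + \frac{q \frac{1}{q}}{-7}\right) = -16 + 2 \left(\left(-7\right) \frac{1}{11} + 1 \left(- \frac{1}{7}\right)\right) = -16 + 2 \left(- \frac{7}{11} - \frac{1}{7}\right) = -16 + 2 \left(- \frac{60}{77}\right) = -16 - \frac{120}{77} = - \frac{1352}{77}$)
$9 \left(-3 + f\right) - T{\left(P{\left(\sqrt{-3 + 3} \right)} \right)} = 9 \left(-3 + 0\right) - - \frac{1352}{77} = 9 \left(-3\right) + \frac{1352}{77} = -27 + \frac{1352}{77} = - \frac{727}{77}$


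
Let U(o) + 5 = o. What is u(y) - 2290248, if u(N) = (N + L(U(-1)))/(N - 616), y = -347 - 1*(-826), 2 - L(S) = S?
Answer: -313764463/137 ≈ -2.2903e+6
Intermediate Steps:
U(o) = -5 + o
L(S) = 2 - S
y = 479 (y = -347 + 826 = 479)
u(N) = (8 + N)/(-616 + N) (u(N) = (N + (2 - (-5 - 1)))/(N - 616) = (N + (2 - 1*(-6)))/(-616 + N) = (N + (2 + 6))/(-616 + N) = (N + 8)/(-616 + N) = (8 + N)/(-616 + N))
u(y) - 2290248 = (8 + 479)/(-616 + 479) - 2290248 = 487/(-137) - 2290248 = -1/137*487 - 2290248 = -487/137 - 2290248 = -313764463/137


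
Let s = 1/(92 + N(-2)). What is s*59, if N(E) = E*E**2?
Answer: 59/84 ≈ 0.70238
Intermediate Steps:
N(E) = E**3
s = 1/84 (s = 1/(92 + (-2)**3) = 1/(92 - 8) = 1/84 ≈ 0.011905)
s*59 = (1/84)*59 = 59/84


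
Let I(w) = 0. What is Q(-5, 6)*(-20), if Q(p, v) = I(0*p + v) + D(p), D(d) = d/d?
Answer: -20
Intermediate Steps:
D(d) = 1
Q(p, v) = 1 (Q(p, v) = 0 + 1 = 1)
Q(-5, 6)*(-20) = 1*(-20) = -20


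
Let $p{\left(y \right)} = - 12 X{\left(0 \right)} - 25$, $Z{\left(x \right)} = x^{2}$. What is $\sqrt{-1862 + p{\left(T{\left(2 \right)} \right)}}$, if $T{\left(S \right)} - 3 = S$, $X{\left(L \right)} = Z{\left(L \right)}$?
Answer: $i \sqrt{1887} \approx 43.44 i$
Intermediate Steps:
$X{\left(L \right)} = L^{2}$
$T{\left(S \right)} = 3 + S$
$p{\left(y \right)} = -25$ ($p{\left(y \right)} = - 12 \cdot 0^{2} - 25 = \left(-12\right) 0 - 25 = 0 - 25 = -25$)
$\sqrt{-1862 + p{\left(T{\left(2 \right)} \right)}} = \sqrt{-1862 - 25} = \sqrt{-1887} = i \sqrt{1887}$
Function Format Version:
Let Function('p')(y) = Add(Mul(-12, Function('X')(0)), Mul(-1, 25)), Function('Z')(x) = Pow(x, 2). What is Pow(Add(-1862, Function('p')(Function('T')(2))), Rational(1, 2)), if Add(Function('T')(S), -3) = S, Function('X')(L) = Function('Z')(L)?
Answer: Mul(I, Pow(1887, Rational(1, 2))) ≈ Mul(43.440, I)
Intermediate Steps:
Function('X')(L) = Pow(L, 2)
Function('T')(S) = Add(3, S)
Function('p')(y) = -25 (Function('p')(y) = Add(Mul(-12, Pow(0, 2)), Mul(-1, 25)) = Add(Mul(-12, 0), -25) = Add(0, -25) = -25)
Pow(Add(-1862, Function('p')(Function('T')(2))), Rational(1, 2)) = Pow(Add(-1862, -25), Rational(1, 2)) = Pow(-1887, Rational(1, 2)) = Mul(I, Pow(1887, Rational(1, 2)))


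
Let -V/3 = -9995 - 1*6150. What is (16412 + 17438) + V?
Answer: 82285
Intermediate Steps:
V = 48435 (V = -3*(-9995 - 1*6150) = -3*(-9995 - 6150) = -3*(-16145) = 48435)
(16412 + 17438) + V = (16412 + 17438) + 48435 = 33850 + 48435 = 82285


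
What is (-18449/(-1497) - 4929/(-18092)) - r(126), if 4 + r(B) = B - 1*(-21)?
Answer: -3531814511/27083724 ≈ -130.40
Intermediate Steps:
r(B) = 17 + B (r(B) = -4 + (B - 1*(-21)) = -4 + (B + 21) = -4 + (21 + B) = 17 + B)
(-18449/(-1497) - 4929/(-18092)) - r(126) = (-18449/(-1497) - 4929/(-18092)) - (17 + 126) = (-18449*(-1/1497) - 4929*(-1/18092)) - 1*143 = (18449/1497 + 4929/18092) - 143 = 341158021/27083724 - 143 = -3531814511/27083724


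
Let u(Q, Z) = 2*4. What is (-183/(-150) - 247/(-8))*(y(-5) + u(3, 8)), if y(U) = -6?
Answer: 6419/100 ≈ 64.190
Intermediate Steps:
u(Q, Z) = 8
(-183/(-150) - 247/(-8))*(y(-5) + u(3, 8)) = (-183/(-150) - 247/(-8))*(-6 + 8) = (-183*(-1/150) - 247*(-1/8))*2 = (61/50 + 247/8)*2 = (6419/200)*2 = 6419/100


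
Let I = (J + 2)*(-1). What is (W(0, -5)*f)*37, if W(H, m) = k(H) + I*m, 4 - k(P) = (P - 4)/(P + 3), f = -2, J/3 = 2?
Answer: -10064/3 ≈ -3354.7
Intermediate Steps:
J = 6 (J = 3*2 = 6)
I = -8 (I = (6 + 2)*(-1) = 8*(-1) = -8)
k(P) = 4 - (-4 + P)/(3 + P) (k(P) = 4 - (P - 4)/(P + 3) = 4 - (-4 + P)/(3 + P))
W(H, m) = -8*m + (16 + 3*H)/(3 + H) (W(H, m) = (16 + 3*H)/(3 + H) - 8*m = -8*m + (16 + 3*H)/(3 + H))
(W(0, -5)*f)*37 = (((16 + 3*0 - 8*(-5)*(3 + 0))/(3 + 0))*(-2))*37 = (((16 + 0 - 8*(-5)*3)/3)*(-2))*37 = (((16 + 0 + 120)/3)*(-2))*37 = (((1/3)*136)*(-2))*37 = ((136/3)*(-2))*37 = -272/3*37 = -10064/3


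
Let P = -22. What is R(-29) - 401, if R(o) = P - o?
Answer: -394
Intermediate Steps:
R(o) = -22 - o
R(-29) - 401 = (-22 - 1*(-29)) - 401 = (-22 + 29) - 401 = 7 - 401 = -394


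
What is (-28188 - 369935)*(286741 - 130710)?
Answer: -62119529813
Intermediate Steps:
(-28188 - 369935)*(286741 - 130710) = -398123*156031 = -62119529813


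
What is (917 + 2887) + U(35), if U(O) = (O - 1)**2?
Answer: 4960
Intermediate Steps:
U(O) = (-1 + O)**2
(917 + 2887) + U(35) = (917 + 2887) + (-1 + 35)**2 = 3804 + 34**2 = 3804 + 1156 = 4960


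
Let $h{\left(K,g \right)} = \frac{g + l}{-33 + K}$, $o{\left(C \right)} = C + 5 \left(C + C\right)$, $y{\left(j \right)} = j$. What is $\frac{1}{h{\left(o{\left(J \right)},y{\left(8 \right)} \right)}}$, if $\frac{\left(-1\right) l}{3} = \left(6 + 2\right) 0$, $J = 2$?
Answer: $- \frac{11}{8} \approx -1.375$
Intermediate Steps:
$l = 0$ ($l = - 3 \left(6 + 2\right) 0 = - 3 \cdot 8 \cdot 0 = \left(-3\right) 0 = 0$)
$o{\left(C \right)} = 11 C$ ($o{\left(C \right)} = C + 5 \cdot 2 C = C + 10 C = 11 C$)
$h{\left(K,g \right)} = \frac{g}{-33 + K}$ ($h{\left(K,g \right)} = \frac{g + 0}{-33 + K} = \frac{g}{-33 + K}$)
$\frac{1}{h{\left(o{\left(J \right)},y{\left(8 \right)} \right)}} = \frac{1}{8 \frac{1}{-33 + 11 \cdot 2}} = \frac{1}{8 \frac{1}{-33 + 22}} = \frac{1}{8 \frac{1}{-11}} = \frac{1}{8 \left(- \frac{1}{11}\right)} = \frac{1}{- \frac{8}{11}} = - \frac{11}{8}$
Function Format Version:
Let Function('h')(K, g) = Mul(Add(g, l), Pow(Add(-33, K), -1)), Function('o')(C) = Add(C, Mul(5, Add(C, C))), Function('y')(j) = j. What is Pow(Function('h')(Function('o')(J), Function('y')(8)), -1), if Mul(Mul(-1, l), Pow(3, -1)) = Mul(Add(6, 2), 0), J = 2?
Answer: Rational(-11, 8) ≈ -1.3750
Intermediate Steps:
l = 0 (l = Mul(-3, Mul(Add(6, 2), 0)) = Mul(-3, Mul(8, 0)) = Mul(-3, 0) = 0)
Function('o')(C) = Mul(11, C) (Function('o')(C) = Add(C, Mul(5, Mul(2, C))) = Add(C, Mul(10, C)) = Mul(11, C))
Function('h')(K, g) = Mul(g, Pow(Add(-33, K), -1)) (Function('h')(K, g) = Mul(Add(g, 0), Pow(Add(-33, K), -1)) = Mul(g, Pow(Add(-33, K), -1)))
Pow(Function('h')(Function('o')(J), Function('y')(8)), -1) = Pow(Mul(8, Pow(Add(-33, Mul(11, 2)), -1)), -1) = Pow(Mul(8, Pow(Add(-33, 22), -1)), -1) = Pow(Mul(8, Pow(-11, -1)), -1) = Pow(Mul(8, Rational(-1, 11)), -1) = Pow(Rational(-8, 11), -1) = Rational(-11, 8)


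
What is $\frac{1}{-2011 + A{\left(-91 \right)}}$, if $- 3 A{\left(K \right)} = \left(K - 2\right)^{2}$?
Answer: $- \frac{1}{4894} \approx -0.00020433$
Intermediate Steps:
$A{\left(K \right)} = - \frac{\left(-2 + K\right)^{2}}{3}$ ($A{\left(K \right)} = - \frac{\left(K - 2\right)^{2}}{3} = - \frac{\left(-2 + K\right)^{2}}{3}$)
$\frac{1}{-2011 + A{\left(-91 \right)}} = \frac{1}{-2011 - \frac{\left(-2 - 91\right)^{2}}{3}} = \frac{1}{-2011 - \frac{\left(-93\right)^{2}}{3}} = \frac{1}{-2011 - 2883} = \frac{1}{-4894} = - \frac{1}{4894}$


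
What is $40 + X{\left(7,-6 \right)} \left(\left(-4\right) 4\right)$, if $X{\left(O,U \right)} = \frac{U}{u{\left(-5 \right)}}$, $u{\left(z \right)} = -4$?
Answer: $16$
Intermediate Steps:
$X{\left(O,U \right)} = - \frac{U}{4}$ ($X{\left(O,U \right)} = \frac{U}{-4} = U \left(- \frac{1}{4}\right) = - \frac{U}{4}$)
$40 + X{\left(7,-6 \right)} \left(\left(-4\right) 4\right) = 40 + \left(- \frac{1}{4}\right) \left(-6\right) \left(\left(-4\right) 4\right) = 40 + \frac{3}{2} \left(-16\right) = 40 - 24 = 16$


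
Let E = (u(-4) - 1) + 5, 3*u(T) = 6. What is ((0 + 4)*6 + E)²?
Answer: 900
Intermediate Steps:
u(T) = 2 (u(T) = (⅓)*6 = 2)
E = 6 (E = (2 - 1) + 5 = 1 + 5 = 6)
((0 + 4)*6 + E)² = ((0 + 4)*6 + 6)² = (4*6 + 6)² = (24 + 6)² = 30² = 900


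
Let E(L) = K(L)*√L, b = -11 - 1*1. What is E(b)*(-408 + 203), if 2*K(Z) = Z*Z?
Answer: -29520*I*√3 ≈ -51130.0*I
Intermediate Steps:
K(Z) = Z²/2 (K(Z) = (Z*Z)/2 = Z²/2)
b = -12 (b = -11 - 1 = -12)
E(L) = L^(5/2)/2 (E(L) = (L²/2)*√L = L^(5/2)/2)
E(b)*(-408 + 203) = ((-12)^(5/2)/2)*(-408 + 203) = ((288*I*√3)/2)*(-205) = (144*I*√3)*(-205) = -29520*I*√3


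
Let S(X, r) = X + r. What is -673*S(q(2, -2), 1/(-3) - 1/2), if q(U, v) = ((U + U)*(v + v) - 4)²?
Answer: -1611835/6 ≈ -2.6864e+5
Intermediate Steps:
q(U, v) = (-4 + 4*U*v)² (q(U, v) = ((2*U)*(2*v) - 4)² = (4*U*v - 4)² = (-4 + 4*U*v)²)
-673*S(q(2, -2), 1/(-3) - 1/2) = -673*(16*(-1 + 2*(-2))² + (1/(-3) - 1/2)) = -673*(16*(-1 - 4)² + (1*(-⅓) - 1*½)) = -673*(16*(-5)² + (-⅓ - ½)) = -673*(16*25 - ⅚) = -673*(400 - ⅚) = -673*2395/6 = -1611835/6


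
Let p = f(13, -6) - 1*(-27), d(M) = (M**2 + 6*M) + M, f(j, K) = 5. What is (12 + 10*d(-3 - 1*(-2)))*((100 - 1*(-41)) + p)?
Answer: -8304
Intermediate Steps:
d(M) = M**2 + 7*M
p = 32 (p = 5 - 1*(-27) = 5 + 27 = 32)
(12 + 10*d(-3 - 1*(-2)))*((100 - 1*(-41)) + p) = (12 + 10*((-3 - 1*(-2))*(7 + (-3 - 1*(-2)))))*((100 - 1*(-41)) + 32) = (12 + 10*((-3 + 2)*(7 + (-3 + 2))))*((100 + 41) + 32) = (12 + 10*(-(7 - 1)))*(141 + 32) = (12 + 10*(-1*6))*173 = (12 + 10*(-6))*173 = (12 - 60)*173 = -48*173 = -8304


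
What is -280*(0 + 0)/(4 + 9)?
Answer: 0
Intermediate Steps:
-280*(0 + 0)/(4 + 9) = -0/13 = -280*0 = 0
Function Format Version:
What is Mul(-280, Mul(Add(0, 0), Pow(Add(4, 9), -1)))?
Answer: 0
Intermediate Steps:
Mul(-280, Mul(Add(0, 0), Pow(Add(4, 9), -1))) = Mul(-280, Mul(0, Pow(13, -1))) = Mul(-280, Mul(0, Rational(1, 13))) = Mul(-280, 0) = 0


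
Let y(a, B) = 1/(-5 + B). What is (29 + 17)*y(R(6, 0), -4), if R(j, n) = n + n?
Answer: -46/9 ≈ -5.1111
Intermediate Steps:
R(j, n) = 2*n
(29 + 17)*y(R(6, 0), -4) = (29 + 17)/(-5 - 4) = 46/(-9) = 46*(-1/9) = -46/9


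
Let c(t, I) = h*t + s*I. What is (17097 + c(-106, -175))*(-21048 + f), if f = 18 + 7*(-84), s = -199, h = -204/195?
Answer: -73115059284/65 ≈ -1.1248e+9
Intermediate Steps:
h = -68/65 (h = -204*1/195 = -68/65 ≈ -1.0462)
c(t, I) = -199*I - 68*t/65 (c(t, I) = -68*t/65 - 199*I = -199*I - 68*t/65)
f = -570 (f = 18 - 588 = -570)
(17097 + c(-106, -175))*(-21048 + f) = (17097 + (-199*(-175) - 68/65*(-106)))*(-21048 - 570) = (17097 + (34825 + 7208/65))*(-21618) = (17097 + 2270833/65)*(-21618) = (3382138/65)*(-21618) = -73115059284/65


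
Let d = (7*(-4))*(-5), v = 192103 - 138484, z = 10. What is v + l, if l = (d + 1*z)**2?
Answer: 76119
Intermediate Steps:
v = 53619
d = 140 (d = -28*(-5) = 140)
l = 22500 (l = (140 + 1*10)**2 = (140 + 10)**2 = 150**2 = 22500)
v + l = 53619 + 22500 = 76119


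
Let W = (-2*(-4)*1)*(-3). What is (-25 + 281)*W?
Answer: -6144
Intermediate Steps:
W = -24 (W = (8*1)*(-3) = 8*(-3) = -24)
(-25 + 281)*W = (-25 + 281)*(-24) = 256*(-24) = -6144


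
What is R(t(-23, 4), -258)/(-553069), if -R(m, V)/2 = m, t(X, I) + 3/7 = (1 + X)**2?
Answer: 6770/3871483 ≈ 0.0017487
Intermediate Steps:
t(X, I) = -3/7 + (1 + X)**2
R(m, V) = -2*m
R(t(-23, 4), -258)/(-553069) = -2*(-3/7 + (1 - 23)**2)/(-553069) = -2*(-3/7 + (-22)**2)*(-1/553069) = -2*(-3/7 + 484)*(-1/553069) = -2*3385/7*(-1/553069) = -6770/7*(-1/553069) = 6770/3871483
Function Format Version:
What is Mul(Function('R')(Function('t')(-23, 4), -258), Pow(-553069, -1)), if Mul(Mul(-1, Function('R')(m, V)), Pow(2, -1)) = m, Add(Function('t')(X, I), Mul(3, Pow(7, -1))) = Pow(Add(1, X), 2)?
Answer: Rational(6770, 3871483) ≈ 0.0017487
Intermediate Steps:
Function('t')(X, I) = Add(Rational(-3, 7), Pow(Add(1, X), 2))
Function('R')(m, V) = Mul(-2, m)
Mul(Function('R')(Function('t')(-23, 4), -258), Pow(-553069, -1)) = Mul(Mul(-2, Add(Rational(-3, 7), Pow(Add(1, -23), 2))), Pow(-553069, -1)) = Mul(Mul(-2, Add(Rational(-3, 7), Pow(-22, 2))), Rational(-1, 553069)) = Mul(Mul(-2, Add(Rational(-3, 7), 484)), Rational(-1, 553069)) = Mul(Mul(-2, Rational(3385, 7)), Rational(-1, 553069)) = Mul(Rational(-6770, 7), Rational(-1, 553069)) = Rational(6770, 3871483)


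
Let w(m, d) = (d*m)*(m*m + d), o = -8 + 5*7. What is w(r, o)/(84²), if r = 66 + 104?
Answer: 7376385/392 ≈ 18817.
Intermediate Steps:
o = 27 (o = -8 + 35 = 27)
r = 170
w(m, d) = d*m*(d + m²) (w(m, d) = (d*m)*(m² + d) = (d*m)*(d + m²) = d*m*(d + m²))
w(r, o)/(84²) = (27*170*(27 + 170²))/(84²) = (27*170*(27 + 28900))/7056 = (27*170*28927)*(1/7056) = 132774930*(1/7056) = 7376385/392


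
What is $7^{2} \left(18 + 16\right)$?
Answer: $1666$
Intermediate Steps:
$7^{2} \left(18 + 16\right) = 49 \cdot 34 = 1666$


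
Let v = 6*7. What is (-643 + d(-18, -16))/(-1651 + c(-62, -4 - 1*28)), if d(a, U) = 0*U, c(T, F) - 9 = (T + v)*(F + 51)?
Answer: 643/2022 ≈ 0.31800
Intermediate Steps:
v = 42
c(T, F) = 9 + (42 + T)*(51 + F) (c(T, F) = 9 + (T + 42)*(F + 51) = 9 + (42 + T)*(51 + F))
d(a, U) = 0
(-643 + d(-18, -16))/(-1651 + c(-62, -4 - 1*28)) = (-643 + 0)/(-1651 + (2151 + 42*(-4 - 1*28) + 51*(-62) + (-4 - 1*28)*(-62))) = -643/(-1651 + (2151 + 42*(-4 - 28) - 3162 + (-4 - 28)*(-62))) = -643/(-1651 + (2151 + 42*(-32) - 3162 - 32*(-62))) = -643/(-1651 + (2151 - 1344 - 3162 + 1984)) = -643/(-1651 - 371) = -643/(-2022) = -643*(-1/2022) = 643/2022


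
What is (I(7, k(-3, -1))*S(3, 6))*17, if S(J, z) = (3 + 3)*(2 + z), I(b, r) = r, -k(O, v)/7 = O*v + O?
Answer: 0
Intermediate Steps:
k(O, v) = -7*O - 7*O*v (k(O, v) = -7*(O*v + O) = -7*(O + O*v) = -7*O - 7*O*v)
S(J, z) = 12 + 6*z (S(J, z) = 6*(2 + z) = 12 + 6*z)
(I(7, k(-3, -1))*S(3, 6))*17 = ((-7*(-3)*(1 - 1))*(12 + 6*6))*17 = ((-7*(-3)*0)*(12 + 36))*17 = (0*48)*17 = 0*17 = 0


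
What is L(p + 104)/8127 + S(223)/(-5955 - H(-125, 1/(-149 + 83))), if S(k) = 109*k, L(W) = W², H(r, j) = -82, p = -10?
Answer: -20807023/6818553 ≈ -3.0515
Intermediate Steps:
L(p + 104)/8127 + S(223)/(-5955 - H(-125, 1/(-149 + 83))) = (-10 + 104)²/8127 + (109*223)/(-5955 - 1*(-82)) = 94²*(1/8127) + 24307/(-5955 + 82) = 8836*(1/8127) + 24307/(-5873) = 8836/8127 + 24307*(-1/5873) = 8836/8127 - 24307/5873 = -20807023/6818553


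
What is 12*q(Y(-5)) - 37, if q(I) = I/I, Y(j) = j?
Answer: -25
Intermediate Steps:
q(I) = 1
12*q(Y(-5)) - 37 = 12*1 - 37 = 12 - 37 = -25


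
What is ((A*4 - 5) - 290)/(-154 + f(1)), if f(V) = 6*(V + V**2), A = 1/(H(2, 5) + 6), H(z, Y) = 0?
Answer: 883/426 ≈ 2.0728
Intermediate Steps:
A = 1/6 (A = 1/(0 + 6) = 1/6 ≈ 0.16667)
f(V) = 6*V + 6*V**2
((A*4 - 5) - 290)/(-154 + f(1)) = (((1/6)*4 - 5) - 290)/(-154 + 6*1*(1 + 1)) = ((2/3 - 5) - 290)/(-154 + 6*1*2) = (-13/3 - 290)/(-154 + 12) = -883/3/(-142) = -883/3*(-1/142) = 883/426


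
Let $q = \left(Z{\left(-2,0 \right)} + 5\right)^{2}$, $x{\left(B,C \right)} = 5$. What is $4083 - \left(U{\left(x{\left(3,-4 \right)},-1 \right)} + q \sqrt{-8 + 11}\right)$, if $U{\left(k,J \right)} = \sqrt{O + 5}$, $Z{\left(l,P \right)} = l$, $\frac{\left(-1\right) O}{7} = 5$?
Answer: $4083 - 9 \sqrt{3} - i \sqrt{30} \approx 4067.4 - 5.4772 i$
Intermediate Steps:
$O = -35$ ($O = \left(-7\right) 5 = -35$)
$U{\left(k,J \right)} = i \sqrt{30}$ ($U{\left(k,J \right)} = \sqrt{-35 + 5} = \sqrt{-30} = i \sqrt{30}$)
$q = 9$ ($q = \left(-2 + 5\right)^{2} = 3^{2} = 9$)
$4083 - \left(U{\left(x{\left(3,-4 \right)},-1 \right)} + q \sqrt{-8 + 11}\right) = 4083 - \left(i \sqrt{30} + 9 \sqrt{-8 + 11}\right) = 4083 - \left(i \sqrt{30} + 9 \sqrt{3}\right) = 4083 - \left(9 \sqrt{3} + i \sqrt{30}\right) = 4083 - 9 \sqrt{3} - i \sqrt{30}$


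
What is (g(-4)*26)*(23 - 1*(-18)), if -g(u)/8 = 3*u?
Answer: 102336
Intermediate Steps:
g(u) = -24*u
(g(-4)*26)*(23 - 1*(-18)) = (-24*(-4)*26)*(23 - 1*(-18)) = (96*26)*(23 + 18) = 2496*41 = 102336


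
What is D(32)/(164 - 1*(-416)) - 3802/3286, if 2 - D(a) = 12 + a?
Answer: -585793/476470 ≈ -1.2294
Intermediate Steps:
D(a) = -10 - a (D(a) = 2 - (12 + a) = 2 + (-12 - a) = -10 - a)
D(32)/(164 - 1*(-416)) - 3802/3286 = (-10 - 1*32)/(164 - 1*(-416)) - 3802/3286 = (-10 - 32)/(164 + 416) - 3802*1/3286 = -42/580 - 1901/1643 = -42*1/580 - 1901/1643 = -21/290 - 1901/1643 = -585793/476470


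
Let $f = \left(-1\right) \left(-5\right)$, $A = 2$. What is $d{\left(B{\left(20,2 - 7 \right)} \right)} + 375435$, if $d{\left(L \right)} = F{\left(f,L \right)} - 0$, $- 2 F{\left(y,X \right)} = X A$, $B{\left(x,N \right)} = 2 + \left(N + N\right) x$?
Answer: $375633$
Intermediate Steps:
$B{\left(x,N \right)} = 2 + 2 N x$
$f = 5$
$F{\left(y,X \right)} = - X$ ($F{\left(y,X \right)} = - \frac{X 2}{2} = - \frac{2 X}{2} = - X$)
$d{\left(L \right)} = - L$ ($d{\left(L \right)} = - L - 0 = - L + 0 = - L$)
$d{\left(B{\left(20,2 - 7 \right)} \right)} + 375435 = - (2 + 2 \left(2 - 7\right) 20) + 375435 = - (2 + 2 \left(-5\right) 20) + 375435 = - (2 - 200) + 375435 = \left(-1\right) \left(-198\right) + 375435 = 198 + 375435 = 375633$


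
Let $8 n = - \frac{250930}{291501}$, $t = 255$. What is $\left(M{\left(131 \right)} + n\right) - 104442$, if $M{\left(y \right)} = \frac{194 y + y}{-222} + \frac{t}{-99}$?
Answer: $- \frac{49620254743021}{474563628} \approx -1.0456 \cdot 10^{5}$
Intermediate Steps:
$n = - \frac{125465}{1166004}$ ($n = \frac{\left(-250930\right) \frac{1}{291501}}{8} = \frac{1}{8} \left(- \frac{250930}{291501}\right) = - \frac{125465}{1166004} \approx -0.1076$)
$M{\left(y \right)} = - \frac{85}{33} - \frac{65 y}{74}$ ($M{\left(y \right)} = \frac{194 y + y}{-222} + \frac{255}{-99} = 195 y \left(- \frac{1}{222}\right) + 255 \left(- \frac{1}{99}\right) = - \frac{65 y}{74} - \frac{85}{33} = - \frac{85}{33} - \frac{65 y}{74}$)
$\left(M{\left(131 \right)} + n\right) - 104442 = \left(\left(- \frac{85}{33} - \frac{8515}{74}\right) - \frac{125465}{1166004}\right) - 104442 = \left(- \frac{287285}{2442} - \frac{125465}{1166004}\right) - 104442 = - \frac{55880307445}{474563628} - 104442 = - \frac{49620254743021}{474563628}$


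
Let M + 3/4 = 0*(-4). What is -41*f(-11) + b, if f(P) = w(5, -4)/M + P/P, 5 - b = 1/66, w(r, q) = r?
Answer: 5221/22 ≈ 237.32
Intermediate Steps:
M = -¾ (M = -¾ + 0*(-4) = -¾ + 0 = -¾ ≈ -0.75000)
b = 329/66 (b = 5 - 1/66 = 329/66 ≈ 4.9848)
f(P) = -17/3 (f(P) = 5/(-¾) + P/P = 5*(-4/3) + 1 = -20/3 + 1 = -17/3)
-41*f(-11) + b = -41*(-17/3) + 329/66 = 697/3 + 329/66 = 5221/22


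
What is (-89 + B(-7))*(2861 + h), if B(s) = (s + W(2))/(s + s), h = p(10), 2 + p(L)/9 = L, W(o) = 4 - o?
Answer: -519979/2 ≈ -2.5999e+5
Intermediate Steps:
p(L) = -18 + 9*L
h = 72 (h = -18 + 9*10 = -18 + 90 = 72)
B(s) = (2 + s)/(2*s) (B(s) = (s + (4 - 1*2))/(s + s) = (s + (4 - 2))/((2*s)) = (s + 2)*(1/(2*s)) = (2 + s)*(1/(2*s)) = (2 + s)/(2*s))
(-89 + B(-7))*(2861 + h) = (-89 + (½)*(2 - 7)/(-7))*(2861 + 72) = (-89 + (½)*(-⅐)*(-5))*2933 = (-89 + 5/14)*2933 = -1241/14*2933 = -519979/2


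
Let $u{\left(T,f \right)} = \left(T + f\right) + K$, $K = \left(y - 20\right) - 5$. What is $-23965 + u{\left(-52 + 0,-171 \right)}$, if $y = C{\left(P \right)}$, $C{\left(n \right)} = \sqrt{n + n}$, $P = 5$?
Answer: $-24213 + \sqrt{10} \approx -24210.0$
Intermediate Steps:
$C{\left(n \right)} = \sqrt{2} \sqrt{n}$ ($C{\left(n \right)} = \sqrt{2 n} = \sqrt{2} \sqrt{n}$)
$y = \sqrt{10}$ ($y = \sqrt{2} \sqrt{5} = \sqrt{10} \approx 3.1623$)
$K = -25 + \sqrt{10}$ ($K = \left(\sqrt{10} - 20\right) - 5 = \left(-20 + \sqrt{10}\right) - 5 = -25 + \sqrt{10} \approx -21.838$)
$u{\left(T,f \right)} = -25 + T + f + \sqrt{10}$ ($u{\left(T,f \right)} = \left(T + f\right) - \left(25 - \sqrt{10}\right) = -25 + T + f + \sqrt{10}$)
$-23965 + u{\left(-52 + 0,-171 \right)} = -23965 + \left(-25 + \left(-52 + 0\right) - 171 + \sqrt{10}\right) = -23965 - \left(248 - \sqrt{10}\right) = -24213 + \sqrt{10}$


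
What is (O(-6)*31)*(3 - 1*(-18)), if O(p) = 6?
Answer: 3906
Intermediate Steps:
(O(-6)*31)*(3 - 1*(-18)) = (6*31)*(3 - 1*(-18)) = 186*(3 + 18) = 186*21 = 3906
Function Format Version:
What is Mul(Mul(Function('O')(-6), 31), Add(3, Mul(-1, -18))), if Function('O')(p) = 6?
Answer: 3906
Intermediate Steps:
Mul(Mul(Function('O')(-6), 31), Add(3, Mul(-1, -18))) = Mul(Mul(6, 31), Add(3, Mul(-1, -18))) = Mul(186, Add(3, 18)) = Mul(186, 21) = 3906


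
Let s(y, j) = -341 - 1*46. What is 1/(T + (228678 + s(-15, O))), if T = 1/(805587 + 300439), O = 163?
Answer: 1106026/252495781567 ≈ 4.3804e-6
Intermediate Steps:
s(y, j) = -387 (s(y, j) = -341 - 46 = -387)
T = 1/1106026 ≈ 9.0414e-7
1/(T + (228678 + s(-15, O))) = 1/(1/1106026 + (228678 - 387)) = 1/(1/1106026 + 228291) = 1/(252495781567/1106026) = 1106026/252495781567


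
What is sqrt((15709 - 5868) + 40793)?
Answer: 3*sqrt(5626) ≈ 225.02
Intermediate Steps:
sqrt((15709 - 5868) + 40793) = sqrt(9841 + 40793) = sqrt(50634) = 3*sqrt(5626)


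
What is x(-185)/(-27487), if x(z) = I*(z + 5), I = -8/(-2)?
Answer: 720/27487 ≈ 0.026194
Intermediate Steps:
I = 4 (I = -8*(-½) = 4)
x(z) = 20 + 4*z (x(z) = 4*(z + 5) = 4*(5 + z) = 20 + 4*z)
x(-185)/(-27487) = (20 + 4*(-185))/(-27487) = (20 - 740)*(-1/27487) = -720*(-1/27487) = 720/27487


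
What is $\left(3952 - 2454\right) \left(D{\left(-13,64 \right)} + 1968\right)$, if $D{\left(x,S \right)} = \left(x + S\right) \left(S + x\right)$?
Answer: $6844362$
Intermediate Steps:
$D{\left(x,S \right)} = \left(S + x\right)^{2}$ ($D{\left(x,S \right)} = \left(S + x\right) \left(S + x\right) = \left(S + x\right)^{2}$)
$\left(3952 - 2454\right) \left(D{\left(-13,64 \right)} + 1968\right) = \left(3952 - 2454\right) \left(\left(64 - 13\right)^{2} + 1968\right) = 1498 \left(51^{2} + 1968\right) = 1498 \left(2601 + 1968\right) = 1498 \cdot 4569 = 6844362$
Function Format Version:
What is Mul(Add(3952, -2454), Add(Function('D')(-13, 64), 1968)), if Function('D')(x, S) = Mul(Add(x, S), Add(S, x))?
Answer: 6844362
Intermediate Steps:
Function('D')(x, S) = Pow(Add(S, x), 2) (Function('D')(x, S) = Mul(Add(S, x), Add(S, x)) = Pow(Add(S, x), 2))
Mul(Add(3952, -2454), Add(Function('D')(-13, 64), 1968)) = Mul(Add(3952, -2454), Add(Pow(Add(64, -13), 2), 1968)) = Mul(1498, Add(Pow(51, 2), 1968)) = Mul(1498, Add(2601, 1968)) = Mul(1498, 4569) = 6844362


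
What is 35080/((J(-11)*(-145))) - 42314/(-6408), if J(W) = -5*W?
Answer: 11266151/5110380 ≈ 2.2046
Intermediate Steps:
35080/((J(-11)*(-145))) - 42314/(-6408) = 35080/((-5*(-11)*(-145))) - 42314/(-6408) = 35080/((55*(-145))) - 42314*(-1/6408) = 35080/(-7975) + 21157/3204 = 35080*(-1/7975) + 21157/3204 = -7016/1595 + 21157/3204 = 11266151/5110380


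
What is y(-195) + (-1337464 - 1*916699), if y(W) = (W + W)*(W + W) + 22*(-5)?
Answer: -2102173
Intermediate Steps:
y(W) = -110 + 4*W² (y(W) = (2*W)*(2*W) - 110 = 4*W² - 110 = -110 + 4*W²)
y(-195) + (-1337464 - 1*916699) = (-110 + 4*(-195)²) + (-1337464 - 1*916699) = (-110 + 4*38025) + (-1337464 - 916699) = (-110 + 152100) - 2254163 = 151990 - 2254163 = -2102173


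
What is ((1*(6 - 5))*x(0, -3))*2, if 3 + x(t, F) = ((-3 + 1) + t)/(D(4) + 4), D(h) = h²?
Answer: -31/5 ≈ -6.2000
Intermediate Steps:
x(t, F) = -31/10 + t/20 (x(t, F) = -3 + ((-3 + 1) + t)/(4² + 4) = -3 + (-2 + t)/(16 + 4) = -3 + (-2 + t)/20 = -3 + (-2 + t)*(1/20) = -3 + (-⅒ + t/20) = -31/10 + t/20)
((1*(6 - 5))*x(0, -3))*2 = ((1*(6 - 5))*(-31/10 + (1/20)*0))*2 = ((1*1)*(-31/10 + 0))*2 = (1*(-31/10))*2 = -31/10*2 = -31/5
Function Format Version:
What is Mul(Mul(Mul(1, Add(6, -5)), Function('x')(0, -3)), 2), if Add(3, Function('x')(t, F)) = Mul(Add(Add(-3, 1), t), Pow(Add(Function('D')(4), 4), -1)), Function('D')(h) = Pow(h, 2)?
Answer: Rational(-31, 5) ≈ -6.2000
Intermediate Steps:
Function('x')(t, F) = Add(Rational(-31, 10), Mul(Rational(1, 20), t)) (Function('x')(t, F) = Add(-3, Mul(Add(Add(-3, 1), t), Pow(Add(Pow(4, 2), 4), -1))) = Add(-3, Mul(Add(-2, t), Pow(Add(16, 4), -1))) = Add(-3, Mul(Add(-2, t), Pow(20, -1))) = Add(-3, Mul(Add(-2, t), Rational(1, 20))) = Add(-3, Add(Rational(-1, 10), Mul(Rational(1, 20), t))) = Add(Rational(-31, 10), Mul(Rational(1, 20), t)))
Mul(Mul(Mul(1, Add(6, -5)), Function('x')(0, -3)), 2) = Mul(Mul(Mul(1, Add(6, -5)), Add(Rational(-31, 10), Mul(Rational(1, 20), 0))), 2) = Mul(Mul(Mul(1, 1), Add(Rational(-31, 10), 0)), 2) = Mul(Mul(1, Rational(-31, 10)), 2) = Mul(Rational(-31, 10), 2) = Rational(-31, 5)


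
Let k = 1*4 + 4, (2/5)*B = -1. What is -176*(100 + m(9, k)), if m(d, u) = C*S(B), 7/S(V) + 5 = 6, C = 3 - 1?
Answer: -20064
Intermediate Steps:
C = 2
B = -5/2 (B = (5/2)*(-1) = -5/2 ≈ -2.5000)
k = 8 (k = 4 + 4 = 8)
S(V) = 7 (S(V) = 7/(-5 + 6) = 7/1 = 7*1 = 7)
m(d, u) = 14 (m(d, u) = 2*7 = 14)
-176*(100 + m(9, k)) = -176*(100 + 14) = -176*114 = -20064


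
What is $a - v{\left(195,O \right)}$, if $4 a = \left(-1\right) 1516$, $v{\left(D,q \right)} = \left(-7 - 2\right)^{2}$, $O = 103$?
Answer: $-460$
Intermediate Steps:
$v{\left(D,q \right)} = 81$ ($v{\left(D,q \right)} = \left(-9\right)^{2} = 81$)
$a = -379$ ($a = \frac{\left(-1\right) 1516}{4} = \frac{1}{4} \left(-1516\right) = -379$)
$a - v{\left(195,O \right)} = -379 - 81 = -460$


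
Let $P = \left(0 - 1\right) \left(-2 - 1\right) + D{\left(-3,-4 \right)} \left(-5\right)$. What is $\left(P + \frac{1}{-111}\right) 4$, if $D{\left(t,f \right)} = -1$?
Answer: $\frac{3548}{111} \approx 31.964$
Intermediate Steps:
$P = 8$ ($P = \left(0 - 1\right) \left(-2 - 1\right) - -5 = \left(-1\right) \left(-3\right) + 5 = 3 + 5 = 8$)
$\left(P + \frac{1}{-111}\right) 4 = \left(8 + \frac{1}{-111}\right) 4 = \left(8 - \frac{1}{111}\right) 4 = \frac{887}{111} \cdot 4 = \frac{3548}{111}$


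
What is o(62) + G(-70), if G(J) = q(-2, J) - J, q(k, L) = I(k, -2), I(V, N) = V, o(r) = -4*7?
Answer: 40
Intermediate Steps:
o(r) = -28
q(k, L) = k
G(J) = -2 - J
o(62) + G(-70) = -28 + (-2 - 1*(-70)) = -28 + (-2 + 70) = -28 + 68 = 40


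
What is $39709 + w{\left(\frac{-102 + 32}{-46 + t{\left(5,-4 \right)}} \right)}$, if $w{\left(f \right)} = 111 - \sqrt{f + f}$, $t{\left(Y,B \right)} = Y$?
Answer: $39820 - \frac{2 \sqrt{1435}}{41} \approx 39818.0$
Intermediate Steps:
$w{\left(f \right)} = 111 - \sqrt{2} \sqrt{f}$ ($w{\left(f \right)} = 111 - \sqrt{2 f} = 111 - \sqrt{2} \sqrt{f}$)
$39709 + w{\left(\frac{-102 + 32}{-46 + t{\left(5,-4 \right)}} \right)} = 39709 + \left(111 - \sqrt{2} \sqrt{\frac{-102 + 32}{-46 + 5}}\right) = 39709 + \left(111 - \sqrt{2} \sqrt{- \frac{70}{-41}}\right) = 39709 + \left(111 - \sqrt{2} \sqrt{\left(-70\right) \left(- \frac{1}{41}\right)}\right) = 39709 + \left(111 - \sqrt{2} \sqrt{\frac{70}{41}}\right) = 39709 + \left(111 - \sqrt{2} \frac{\sqrt{2870}}{41}\right) = 39709 + \left(111 - \frac{2 \sqrt{1435}}{41}\right) = 39820 - \frac{2 \sqrt{1435}}{41}$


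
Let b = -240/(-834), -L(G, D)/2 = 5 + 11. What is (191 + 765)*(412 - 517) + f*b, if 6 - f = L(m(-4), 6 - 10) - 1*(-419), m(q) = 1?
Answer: -13968060/139 ≈ -1.0049e+5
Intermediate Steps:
L(G, D) = -32 (L(G, D) = -2*(5 + 11) = -2*16 = -32)
b = 40/139 (b = -240*(-1/834) = 40/139 ≈ 0.28777)
f = -381 (f = 6 - (-32 - 1*(-419)) = 6 - (-32 + 419) = 6 - 1*387 = 6 - 387 = -381)
(191 + 765)*(412 - 517) + f*b = (191 + 765)*(412 - 517) - 381*40/139 = 956*(-105) - 15240/139 = -100380 - 15240/139 = -13968060/139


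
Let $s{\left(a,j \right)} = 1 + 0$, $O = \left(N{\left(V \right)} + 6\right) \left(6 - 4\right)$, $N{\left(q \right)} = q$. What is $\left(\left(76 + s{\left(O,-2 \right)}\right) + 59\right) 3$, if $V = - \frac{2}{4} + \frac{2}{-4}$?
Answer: $408$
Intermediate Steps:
$V = -1$ ($V = \left(-2\right) \frac{1}{4} + 2 \left(- \frac{1}{4}\right) = - \frac{1}{2} - \frac{1}{2} = -1$)
$O = 10$ ($O = \left(-1 + 6\right) \left(6 - 4\right) = 5 \cdot 2 = 10$)
$s{\left(a,j \right)} = 1$
$\left(\left(76 + s{\left(O,-2 \right)}\right) + 59\right) 3 = \left(\left(76 + 1\right) + 59\right) 3 = \left(77 + 59\right) 3 = 136 \cdot 3 = 408$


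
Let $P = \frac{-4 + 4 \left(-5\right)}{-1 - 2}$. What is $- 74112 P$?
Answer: $-592896$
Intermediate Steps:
$P = 8$ ($P = \frac{-4 - 20}{-3} = \left(-24\right) \left(- \frac{1}{3}\right) = 8$)
$- 74112 P = \left(-74112\right) 8 = -592896$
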